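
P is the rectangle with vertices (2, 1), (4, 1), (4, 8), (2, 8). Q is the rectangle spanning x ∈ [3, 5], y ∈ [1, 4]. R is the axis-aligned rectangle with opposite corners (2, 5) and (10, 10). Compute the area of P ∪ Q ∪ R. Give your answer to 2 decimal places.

By inclusion–exclusion:
Individual areas: |P| = 14, |Q| = 6, |R| = 40.
|P∩Q|: x∈[3,4], y∈[1,4] → 1·3 = 3.
|P∩R|: x∈[2,4], y∈[5,8] → 2·3 = 6.
|Q∩R| = 0 (no overlap).
|P∩Q∩R| = 0.
|P ∪ Q ∪ R| = 60 − 9 + 0 = 51.00.

51.00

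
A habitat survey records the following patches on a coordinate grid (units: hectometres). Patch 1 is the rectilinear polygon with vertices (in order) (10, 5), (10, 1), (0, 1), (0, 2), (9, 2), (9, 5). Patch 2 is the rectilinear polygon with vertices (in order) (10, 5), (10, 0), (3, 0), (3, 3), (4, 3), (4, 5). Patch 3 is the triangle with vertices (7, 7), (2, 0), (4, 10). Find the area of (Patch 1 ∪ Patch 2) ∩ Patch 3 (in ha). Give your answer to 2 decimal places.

The region (Patch 1 ∪ Patch 2) ∩ Patch 3 is the polygon with vertices (2.2,1), (2.4,2), (3,2), (3,3), (4,3), (4,5), (5.571,5), (2.714,1).
By the shoelace formula its area is 3.27.

3.27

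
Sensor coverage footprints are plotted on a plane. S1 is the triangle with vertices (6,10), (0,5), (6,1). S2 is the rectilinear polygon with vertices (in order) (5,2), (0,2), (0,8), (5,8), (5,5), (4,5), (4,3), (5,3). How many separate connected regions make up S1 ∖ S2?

1

S1 ∖ S2 is a single connected region.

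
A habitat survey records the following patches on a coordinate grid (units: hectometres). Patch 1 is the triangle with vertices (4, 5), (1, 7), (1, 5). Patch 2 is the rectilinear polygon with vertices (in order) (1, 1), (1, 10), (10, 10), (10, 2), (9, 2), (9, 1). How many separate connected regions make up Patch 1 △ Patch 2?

Patch 1 △ Patch 2 is a single connected region.

1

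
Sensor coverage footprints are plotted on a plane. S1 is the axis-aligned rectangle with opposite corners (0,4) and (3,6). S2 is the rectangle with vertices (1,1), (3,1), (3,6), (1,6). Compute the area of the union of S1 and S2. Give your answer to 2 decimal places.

12.00

By inclusion–exclusion:
Individual areas: |S1| = 6, |S2| = 10.
|S1∩S2|: x∈[1,3], y∈[4,6] → 2·2 = 4.
|S1 ∪ S2| = 16 − 4 = 12.00.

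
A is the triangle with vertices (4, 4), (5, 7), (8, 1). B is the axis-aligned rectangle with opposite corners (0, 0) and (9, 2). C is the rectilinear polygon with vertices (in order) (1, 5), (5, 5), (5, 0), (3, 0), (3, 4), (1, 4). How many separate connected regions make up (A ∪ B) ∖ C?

2

(A ∪ B) ∖ C splits into 2 disjoint pieces (area 13.875, area 6).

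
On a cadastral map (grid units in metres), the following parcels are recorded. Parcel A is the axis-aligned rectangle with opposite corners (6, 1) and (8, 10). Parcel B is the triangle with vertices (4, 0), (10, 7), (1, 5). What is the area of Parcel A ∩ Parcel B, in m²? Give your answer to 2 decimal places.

The intersection is the polygon with vertices (8,4.667), (6,2.333), (6,6.111), (8,6.556).
By the shoelace formula its area is 5.67.

5.67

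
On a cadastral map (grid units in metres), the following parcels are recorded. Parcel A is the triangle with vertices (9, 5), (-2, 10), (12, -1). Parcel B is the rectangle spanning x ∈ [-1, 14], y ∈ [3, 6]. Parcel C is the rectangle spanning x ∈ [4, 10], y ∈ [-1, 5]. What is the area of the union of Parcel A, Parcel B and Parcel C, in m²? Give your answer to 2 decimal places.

By inclusion–exclusion:
Individual areas: |Parcel A| = 25.5, |Parcel B| = 45, |Parcel C| = 36.
|Parcel A∩Parcel B| = 11.9.
|Parcel A∩Parcel C| = 11.4805.
|Parcel B∩Parcel C|: x∈[4,10], y∈[3,5] → 6·2 = 12.
|Parcel A∩Parcel B∩Parcel C| = 7.7273.
|Parcel A ∪ Parcel B ∪ Parcel C| = 106.5 − 35.3805 + 7.7273 = 78.85.

78.85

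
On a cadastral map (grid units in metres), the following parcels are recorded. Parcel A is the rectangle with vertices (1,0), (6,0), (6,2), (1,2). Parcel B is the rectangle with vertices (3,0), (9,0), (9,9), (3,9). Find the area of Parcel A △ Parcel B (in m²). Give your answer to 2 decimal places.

|Parcel A∩Parcel B|: x∈[3,6], y∈[0,2] → 3·2 = 6.
|Parcel A △ Parcel B| = |Parcel A| + |Parcel B| − 2·|Parcel A∩Parcel B| = 10 + 54 − 12 = 52.00.

52.00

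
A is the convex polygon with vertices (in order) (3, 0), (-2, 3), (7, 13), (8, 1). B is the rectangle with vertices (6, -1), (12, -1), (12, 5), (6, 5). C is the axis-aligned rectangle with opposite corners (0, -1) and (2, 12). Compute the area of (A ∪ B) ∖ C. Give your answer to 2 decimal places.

|A ∪ B| = 97.2667.
|(A ∪ B) ∩ C| = 10.2667.
|(A ∪ B) ∖ C| = 97.2667 − 10.2667 = 87.00.

87.00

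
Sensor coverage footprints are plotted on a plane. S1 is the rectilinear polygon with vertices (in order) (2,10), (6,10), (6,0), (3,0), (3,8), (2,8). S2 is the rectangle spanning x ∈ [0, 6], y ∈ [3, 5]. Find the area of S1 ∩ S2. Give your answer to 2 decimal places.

6.00

The intersection is the polygon with vertices (6,3), (3,3), (3,5), (6,5).
By the shoelace formula its area is 6.00.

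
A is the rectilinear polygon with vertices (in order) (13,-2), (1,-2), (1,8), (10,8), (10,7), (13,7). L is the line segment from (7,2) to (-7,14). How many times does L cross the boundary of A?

The segment meets the boundary at (1,7.143).

1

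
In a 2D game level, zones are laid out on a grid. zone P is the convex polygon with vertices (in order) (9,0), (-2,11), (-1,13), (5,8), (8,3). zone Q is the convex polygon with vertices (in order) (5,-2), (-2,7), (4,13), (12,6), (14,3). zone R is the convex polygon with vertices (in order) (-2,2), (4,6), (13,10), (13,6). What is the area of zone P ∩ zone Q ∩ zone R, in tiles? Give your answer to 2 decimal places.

5.86

The intersection is the polygon with vertices (7.138,4.437), (5.105,3.895), (3.4,5.6), (4,6), (5.737,6.772).
By the shoelace formula its area is 5.86.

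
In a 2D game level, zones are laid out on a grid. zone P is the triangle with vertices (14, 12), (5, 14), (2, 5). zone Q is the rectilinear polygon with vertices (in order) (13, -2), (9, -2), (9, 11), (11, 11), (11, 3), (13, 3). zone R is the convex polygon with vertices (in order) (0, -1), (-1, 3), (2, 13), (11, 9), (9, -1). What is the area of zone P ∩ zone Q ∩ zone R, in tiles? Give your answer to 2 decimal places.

The intersection is the polygon with vertices (9,9.889), (9.784,9.54), (9,9.083).
By the shoelace formula its area is 0.32.

0.32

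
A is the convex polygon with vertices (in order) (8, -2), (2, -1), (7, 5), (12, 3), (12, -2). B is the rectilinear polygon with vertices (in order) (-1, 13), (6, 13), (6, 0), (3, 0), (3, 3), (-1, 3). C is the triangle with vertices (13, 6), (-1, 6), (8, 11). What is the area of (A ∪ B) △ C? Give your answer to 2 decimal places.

|A ∪ B| = 120.
|(A ∪ B) ∩ C| = 13.6111.
|(A ∪ B) △ C| = 120 + 35 − 27.2222 = 127.78.

127.78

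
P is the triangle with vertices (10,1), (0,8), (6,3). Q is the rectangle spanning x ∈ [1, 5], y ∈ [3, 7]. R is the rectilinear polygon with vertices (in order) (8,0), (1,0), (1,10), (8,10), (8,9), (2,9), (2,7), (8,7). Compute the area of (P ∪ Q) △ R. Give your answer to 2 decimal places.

40.49

|P ∪ Q| = 18.4476.
|(P ∪ Q) ∩ R| = 17.981.
|(P ∪ Q) △ R| = 18.4476 + 58 − 35.9619 = 40.49.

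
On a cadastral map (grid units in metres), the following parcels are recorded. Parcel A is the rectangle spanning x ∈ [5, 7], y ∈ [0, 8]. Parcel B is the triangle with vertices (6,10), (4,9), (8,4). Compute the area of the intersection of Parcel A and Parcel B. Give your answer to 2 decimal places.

2.83

The intersection is the polygon with vertices (7,5.25), (5,7.75), (5,8), (6.667,8), (7,7).
By the shoelace formula its area is 2.83.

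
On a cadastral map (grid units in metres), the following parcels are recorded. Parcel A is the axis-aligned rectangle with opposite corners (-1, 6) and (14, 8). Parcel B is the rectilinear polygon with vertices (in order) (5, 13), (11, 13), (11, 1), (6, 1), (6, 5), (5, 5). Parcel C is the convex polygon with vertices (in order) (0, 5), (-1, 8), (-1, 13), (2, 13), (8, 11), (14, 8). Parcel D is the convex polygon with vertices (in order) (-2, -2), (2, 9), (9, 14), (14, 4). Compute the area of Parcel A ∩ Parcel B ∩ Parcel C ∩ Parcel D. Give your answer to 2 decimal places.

The intersection is the polygon with vertices (5,6.071), (5,8), (11,8), (11,7.357).
By the shoelace formula its area is 7.71.

7.71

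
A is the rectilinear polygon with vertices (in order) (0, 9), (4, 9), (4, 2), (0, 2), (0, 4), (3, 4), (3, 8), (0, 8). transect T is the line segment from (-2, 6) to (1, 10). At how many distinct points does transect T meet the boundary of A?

The segment meets the boundary at (0.25,9), (0,8.667).

2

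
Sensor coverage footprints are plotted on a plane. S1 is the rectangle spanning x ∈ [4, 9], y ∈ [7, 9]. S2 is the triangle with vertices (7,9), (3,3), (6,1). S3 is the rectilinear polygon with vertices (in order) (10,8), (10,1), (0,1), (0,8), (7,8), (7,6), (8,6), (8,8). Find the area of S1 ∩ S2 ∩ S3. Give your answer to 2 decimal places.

0.81

The intersection is the polygon with vertices (6.333,8), (6.875,8), (6.75,7), (5.667,7).
By the shoelace formula its area is 0.81.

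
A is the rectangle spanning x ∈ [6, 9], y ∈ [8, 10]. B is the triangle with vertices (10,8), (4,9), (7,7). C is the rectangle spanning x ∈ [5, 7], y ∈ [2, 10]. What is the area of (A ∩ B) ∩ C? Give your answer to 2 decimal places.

0.58

The region (A ∩ B) ∩ C is the polygon with vertices (6,8), (6,8.667), (7,8.5), (7,8).
By the shoelace formula its area is 0.58.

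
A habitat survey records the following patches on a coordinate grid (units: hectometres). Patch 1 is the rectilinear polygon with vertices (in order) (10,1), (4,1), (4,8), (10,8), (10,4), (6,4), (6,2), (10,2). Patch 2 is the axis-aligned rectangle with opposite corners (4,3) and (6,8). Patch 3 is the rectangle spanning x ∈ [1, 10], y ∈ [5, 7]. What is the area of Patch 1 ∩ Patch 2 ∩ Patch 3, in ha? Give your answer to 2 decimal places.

4.00

The intersection is the polygon with vertices (6,5), (4,5), (4,7), (6,7).
By the shoelace formula its area is 4.00.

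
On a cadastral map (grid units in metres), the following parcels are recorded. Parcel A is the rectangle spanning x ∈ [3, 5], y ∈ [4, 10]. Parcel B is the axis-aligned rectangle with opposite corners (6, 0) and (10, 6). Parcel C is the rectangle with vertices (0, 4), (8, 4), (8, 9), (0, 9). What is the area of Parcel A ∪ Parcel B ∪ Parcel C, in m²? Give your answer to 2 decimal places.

62.00

By inclusion–exclusion:
Individual areas: |Parcel A| = 12, |Parcel B| = 24, |Parcel C| = 40.
|Parcel A∩Parcel B| = 0 (no overlap).
|Parcel A∩Parcel C|: x∈[3,5], y∈[4,9] → 2·5 = 10.
|Parcel B∩Parcel C|: x∈[6,8], y∈[4,6] → 2·2 = 4.
|Parcel A∩Parcel B∩Parcel C| = 0.
|Parcel A ∪ Parcel B ∪ Parcel C| = 76 − 14 + 0 = 62.00.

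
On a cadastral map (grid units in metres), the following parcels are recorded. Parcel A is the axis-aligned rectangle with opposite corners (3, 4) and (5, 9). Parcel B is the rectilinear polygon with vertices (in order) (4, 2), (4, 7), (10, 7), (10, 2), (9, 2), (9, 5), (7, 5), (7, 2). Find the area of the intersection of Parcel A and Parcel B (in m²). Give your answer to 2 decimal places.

The intersection is the polygon with vertices (5,4), (4,4), (4,7), (5,7).
By the shoelace formula its area is 3.00.

3.00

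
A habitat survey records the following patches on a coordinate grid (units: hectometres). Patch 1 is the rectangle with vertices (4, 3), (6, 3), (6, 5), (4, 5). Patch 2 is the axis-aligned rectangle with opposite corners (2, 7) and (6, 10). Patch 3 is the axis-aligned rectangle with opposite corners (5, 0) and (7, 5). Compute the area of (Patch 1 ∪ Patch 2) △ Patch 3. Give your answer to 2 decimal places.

22.00

|Patch 1 ∪ Patch 2| = 16.
|(Patch 1 ∪ Patch 2) ∩ Patch 3| = 2.
|(Patch 1 ∪ Patch 2) △ Patch 3| = 16 + 10 − 4 = 22.00.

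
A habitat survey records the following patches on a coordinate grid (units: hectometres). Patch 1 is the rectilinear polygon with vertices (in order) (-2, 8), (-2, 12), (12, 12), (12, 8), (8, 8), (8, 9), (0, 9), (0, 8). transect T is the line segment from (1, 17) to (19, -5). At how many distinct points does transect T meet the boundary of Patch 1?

4

The segment meets the boundary at (8.364,8), (8,8.444), (7.545,9), (5.091,12).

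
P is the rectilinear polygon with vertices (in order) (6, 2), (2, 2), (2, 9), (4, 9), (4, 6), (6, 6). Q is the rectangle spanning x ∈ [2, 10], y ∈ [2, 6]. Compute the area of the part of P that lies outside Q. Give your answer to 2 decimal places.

|P| = 22, |P∩Q| = 16.
|P ∖ Q| = |P| − |P∩Q| = 22 − 16 = 6.00.

6.00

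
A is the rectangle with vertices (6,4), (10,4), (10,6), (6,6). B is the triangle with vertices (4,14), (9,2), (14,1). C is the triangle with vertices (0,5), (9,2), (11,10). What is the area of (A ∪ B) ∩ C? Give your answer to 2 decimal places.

The region (A ∪ B) ∩ C is the polygon with vertices (6,6), (7.333,6), (6.516,7.962), (8.093,8.679), (10.038,6.151), (9,2), (8.167,4), (6,4).
By the shoelace formula its area is 14.44.

14.44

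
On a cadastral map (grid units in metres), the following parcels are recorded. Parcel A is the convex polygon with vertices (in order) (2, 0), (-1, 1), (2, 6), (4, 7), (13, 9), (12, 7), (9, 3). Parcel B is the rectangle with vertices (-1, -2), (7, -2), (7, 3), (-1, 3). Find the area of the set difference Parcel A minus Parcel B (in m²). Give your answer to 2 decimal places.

44.56

|Parcel A| = 60.5, |Parcel A∩Parcel B| = 15.9429.
|Parcel A ∖ Parcel B| = |Parcel A| − |Parcel A∩Parcel B| = 60.5 − 15.9429 = 44.56.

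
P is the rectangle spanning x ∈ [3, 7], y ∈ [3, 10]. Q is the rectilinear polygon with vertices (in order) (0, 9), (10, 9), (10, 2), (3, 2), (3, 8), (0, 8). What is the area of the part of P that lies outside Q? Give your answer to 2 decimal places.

4.00

|P| = 28, |P∩Q| = 24.
|P ∖ Q| = |P| − |P∩Q| = 28 − 24 = 4.00.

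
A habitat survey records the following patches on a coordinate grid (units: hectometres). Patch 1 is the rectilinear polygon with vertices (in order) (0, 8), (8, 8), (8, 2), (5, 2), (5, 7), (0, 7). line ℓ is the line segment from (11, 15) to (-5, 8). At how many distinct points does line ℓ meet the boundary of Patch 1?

0

The segment lies entirely outside Patch 1 and never meets its boundary.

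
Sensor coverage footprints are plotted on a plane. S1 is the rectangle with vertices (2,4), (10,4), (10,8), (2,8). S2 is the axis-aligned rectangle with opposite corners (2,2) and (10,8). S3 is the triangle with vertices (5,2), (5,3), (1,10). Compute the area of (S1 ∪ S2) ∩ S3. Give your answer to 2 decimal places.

1.86

The region (S1 ∪ S2) ∩ S3 is the polygon with vertices (2.143,8), (5,3), (5,2), (2,8).
By the shoelace formula its area is 1.86.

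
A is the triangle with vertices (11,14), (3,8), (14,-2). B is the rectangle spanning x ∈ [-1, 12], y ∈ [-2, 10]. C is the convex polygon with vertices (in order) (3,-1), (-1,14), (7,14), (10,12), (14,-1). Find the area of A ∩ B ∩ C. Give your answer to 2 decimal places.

The intersection is the polygon with vertices (5.667,10), (10.615,10), (12,5.5), (12,-0.182), (3,8).
By the shoelace formula its area is 49.04.

49.04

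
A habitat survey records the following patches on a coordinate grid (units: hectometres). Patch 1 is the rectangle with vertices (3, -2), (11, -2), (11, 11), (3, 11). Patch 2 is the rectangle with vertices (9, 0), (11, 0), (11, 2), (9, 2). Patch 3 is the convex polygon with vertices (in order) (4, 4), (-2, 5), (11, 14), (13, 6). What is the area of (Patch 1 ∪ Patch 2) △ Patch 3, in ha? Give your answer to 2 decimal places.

|Patch 1 ∪ Patch 2| = 104.
|(Patch 1 ∪ Patch 2) ∩ Patch 3| = 45.8184.
|(Patch 1 ∪ Patch 2) △ Patch 3| = 104 + 71.5 − 91.6368 = 83.86.

83.86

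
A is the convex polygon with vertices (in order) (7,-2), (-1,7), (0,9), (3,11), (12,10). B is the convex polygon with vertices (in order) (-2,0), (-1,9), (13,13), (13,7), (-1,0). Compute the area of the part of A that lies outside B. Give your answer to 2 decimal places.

22.44

|A| = 92.5, |A∩B| = 70.0594.
|A ∖ B| = |A| − |A∩B| = 92.5 − 70.0594 = 22.44.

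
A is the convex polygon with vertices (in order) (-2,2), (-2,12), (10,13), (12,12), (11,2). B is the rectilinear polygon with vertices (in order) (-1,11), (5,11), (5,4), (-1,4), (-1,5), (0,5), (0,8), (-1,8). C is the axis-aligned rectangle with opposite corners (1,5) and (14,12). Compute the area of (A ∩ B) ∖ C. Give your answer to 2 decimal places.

15.00

|A ∩ B| = 39.
|(A ∩ B) ∩ C| = 24.
|(A ∩ B) ∖ C| = 39 − 24 = 15.00.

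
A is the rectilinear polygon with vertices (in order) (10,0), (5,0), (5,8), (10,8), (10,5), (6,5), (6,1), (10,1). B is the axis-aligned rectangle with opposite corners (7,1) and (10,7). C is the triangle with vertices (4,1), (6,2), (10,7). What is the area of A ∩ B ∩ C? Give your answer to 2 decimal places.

The intersection is the polygon with vertices (8,5), (10,7), (8.4,5).
By the shoelace formula its area is 0.40.

0.40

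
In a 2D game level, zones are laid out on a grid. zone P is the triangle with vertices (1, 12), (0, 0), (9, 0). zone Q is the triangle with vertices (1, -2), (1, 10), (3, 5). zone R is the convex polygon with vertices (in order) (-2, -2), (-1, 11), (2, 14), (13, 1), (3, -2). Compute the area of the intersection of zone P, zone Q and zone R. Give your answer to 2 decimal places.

The intersection is the polygon with vertices (1,10), (3,5), (1.571,0), (1,0).
By the shoelace formula its area is 11.43.

11.43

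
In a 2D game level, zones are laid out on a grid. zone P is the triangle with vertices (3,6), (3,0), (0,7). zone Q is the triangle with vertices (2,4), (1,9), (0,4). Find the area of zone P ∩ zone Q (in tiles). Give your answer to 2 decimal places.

The intersection is the polygon with vertices (0.409,6.045), (0.562,6.812), (1.5,6.5), (2,4), (1.286,4).
By the shoelace formula its area is 2.59.

2.59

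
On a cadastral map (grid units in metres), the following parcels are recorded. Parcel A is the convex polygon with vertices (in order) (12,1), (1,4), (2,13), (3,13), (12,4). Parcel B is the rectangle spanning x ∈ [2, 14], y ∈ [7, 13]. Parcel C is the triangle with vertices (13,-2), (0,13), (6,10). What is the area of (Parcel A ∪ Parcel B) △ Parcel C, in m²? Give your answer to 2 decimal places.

98.48

|Parcel A ∪ Parcel B| = 118.5.
|(Parcel A ∪ Parcel B) ∩ Parcel C| = 22.761.
|(Parcel A ∪ Parcel B) △ Parcel C| = 118.5 + 25.5 − 45.522 = 98.48.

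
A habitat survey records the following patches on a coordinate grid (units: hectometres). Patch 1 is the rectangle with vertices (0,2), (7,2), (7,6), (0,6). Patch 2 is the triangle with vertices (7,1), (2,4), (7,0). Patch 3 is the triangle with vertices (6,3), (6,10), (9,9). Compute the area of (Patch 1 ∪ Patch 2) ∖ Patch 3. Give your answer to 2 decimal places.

|Patch 1 ∪ Patch 2| = 29.6667.
|(Patch 1 ∪ Patch 2) ∩ Patch 3| = 2.
|(Patch 1 ∪ Patch 2) ∖ Patch 3| = 29.6667 − 2 = 27.67.

27.67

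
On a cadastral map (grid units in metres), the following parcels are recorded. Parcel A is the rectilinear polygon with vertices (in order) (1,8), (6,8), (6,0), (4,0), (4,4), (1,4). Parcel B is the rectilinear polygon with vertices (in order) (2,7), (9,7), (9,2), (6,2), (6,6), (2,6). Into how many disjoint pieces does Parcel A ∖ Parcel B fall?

1

Parcel A ∖ Parcel B is a single connected region.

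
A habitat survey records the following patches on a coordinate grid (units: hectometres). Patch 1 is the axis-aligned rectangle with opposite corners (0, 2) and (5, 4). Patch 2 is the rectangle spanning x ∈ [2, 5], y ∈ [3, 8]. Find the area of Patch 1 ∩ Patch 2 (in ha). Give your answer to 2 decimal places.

3.00

|Patch 1∩Patch 2|: x∈[2,5], y∈[3,4] → 3·1 = 3.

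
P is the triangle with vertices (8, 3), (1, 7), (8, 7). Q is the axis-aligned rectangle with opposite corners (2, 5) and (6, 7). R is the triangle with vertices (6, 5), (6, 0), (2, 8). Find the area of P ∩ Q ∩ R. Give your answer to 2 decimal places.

2.93

The intersection is the polygon with vertices (3.333,7), (6,5), (4.5,5), (3.1,5.8), (2.5,7).
By the shoelace formula its area is 2.93.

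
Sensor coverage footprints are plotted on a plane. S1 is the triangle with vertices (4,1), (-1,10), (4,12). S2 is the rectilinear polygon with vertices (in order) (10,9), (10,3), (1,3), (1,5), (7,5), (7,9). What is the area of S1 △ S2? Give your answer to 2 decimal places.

50.83

|S1| = 27.5, |S2| = 30, |S1∩S2| = 3.3333.
|S1 △ S2| = |S1| + |S2| − 2·|S1∩S2| = 27.5 + 30 − 6.6667 = 50.83.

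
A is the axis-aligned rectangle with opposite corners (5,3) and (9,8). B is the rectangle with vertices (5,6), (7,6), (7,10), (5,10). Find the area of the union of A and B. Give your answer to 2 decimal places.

By inclusion–exclusion:
Individual areas: |A| = 20, |B| = 8.
|A∩B|: x∈[5,7], y∈[6,8] → 2·2 = 4.
|A ∪ B| = 28 − 4 = 24.00.

24.00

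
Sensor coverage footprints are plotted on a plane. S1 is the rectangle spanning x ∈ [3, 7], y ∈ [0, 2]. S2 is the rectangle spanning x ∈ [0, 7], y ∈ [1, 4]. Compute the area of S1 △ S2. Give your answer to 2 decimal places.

|S1∩S2|: x∈[3,7], y∈[1,2] → 4·1 = 4.
|S1 △ S2| = |S1| + |S2| − 2·|S1∩S2| = 8 + 21 − 8 = 21.00.

21.00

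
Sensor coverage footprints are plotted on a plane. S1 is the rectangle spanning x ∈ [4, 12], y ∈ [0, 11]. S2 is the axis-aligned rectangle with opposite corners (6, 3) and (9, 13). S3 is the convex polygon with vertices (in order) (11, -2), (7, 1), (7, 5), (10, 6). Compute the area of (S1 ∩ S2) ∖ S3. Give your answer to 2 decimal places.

19.33

|S1 ∩ S2| = 24.
|(S1 ∩ S2) ∩ S3| = 4.6667.
|(S1 ∩ S2) ∖ S3| = 24 − 4.6667 = 19.33.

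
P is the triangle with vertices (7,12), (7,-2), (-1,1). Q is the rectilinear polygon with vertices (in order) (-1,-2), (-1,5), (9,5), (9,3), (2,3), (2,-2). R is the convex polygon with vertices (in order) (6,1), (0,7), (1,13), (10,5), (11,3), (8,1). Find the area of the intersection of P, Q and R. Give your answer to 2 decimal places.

The intersection is the polygon with vertices (4,3), (2,5), (7,5), (7,3).
By the shoelace formula its area is 8.00.

8.00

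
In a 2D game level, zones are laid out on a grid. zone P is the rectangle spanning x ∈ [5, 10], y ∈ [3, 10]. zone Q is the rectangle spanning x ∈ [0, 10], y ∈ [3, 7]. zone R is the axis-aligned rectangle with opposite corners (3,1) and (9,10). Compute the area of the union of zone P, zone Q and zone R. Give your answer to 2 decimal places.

73.00

By inclusion–exclusion:
Individual areas: |zone P| = 35, |zone Q| = 40, |zone R| = 54.
|zone P∩zone Q|: x∈[5,10], y∈[3,7] → 5·4 = 20.
|zone P∩zone R|: x∈[5,9], y∈[3,10] → 4·7 = 28.
|zone Q∩zone R|: x∈[3,9], y∈[3,7] → 6·4 = 24.
|zone P∩zone Q∩zone R| = 16.
|zone P ∪ zone Q ∪ zone R| = 129 − 72 + 16 = 73.00.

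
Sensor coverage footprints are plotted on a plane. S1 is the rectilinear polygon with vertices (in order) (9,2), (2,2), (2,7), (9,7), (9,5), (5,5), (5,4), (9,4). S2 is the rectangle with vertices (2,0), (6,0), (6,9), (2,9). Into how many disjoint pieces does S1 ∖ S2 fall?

2

S1 ∖ S2 splits into 2 disjoint pieces (area 6, area 6).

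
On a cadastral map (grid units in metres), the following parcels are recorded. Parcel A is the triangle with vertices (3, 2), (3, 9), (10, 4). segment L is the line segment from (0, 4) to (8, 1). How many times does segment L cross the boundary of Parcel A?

The segment meets the boundary at (4.324,2.378), (3,2.875).

2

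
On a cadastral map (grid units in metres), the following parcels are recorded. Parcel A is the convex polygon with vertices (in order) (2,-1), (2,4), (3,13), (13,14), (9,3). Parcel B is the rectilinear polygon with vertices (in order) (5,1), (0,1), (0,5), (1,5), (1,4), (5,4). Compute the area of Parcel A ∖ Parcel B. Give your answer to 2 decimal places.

|Parcel A| = 102.5, |Parcel A∩Parcel B| = 9.
|Parcel A ∖ Parcel B| = |Parcel A| − |Parcel A∩Parcel B| = 102.5 − 9 = 93.50.

93.50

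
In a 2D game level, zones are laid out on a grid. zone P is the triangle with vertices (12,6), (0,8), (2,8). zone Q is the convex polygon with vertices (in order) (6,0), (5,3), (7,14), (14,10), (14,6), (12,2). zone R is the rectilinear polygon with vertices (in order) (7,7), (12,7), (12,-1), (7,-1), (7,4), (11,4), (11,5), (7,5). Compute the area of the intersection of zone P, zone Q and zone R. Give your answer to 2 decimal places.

0.42

The intersection is the polygon with vertices (12,6), (7,6.833), (7,7).
By the shoelace formula its area is 0.42.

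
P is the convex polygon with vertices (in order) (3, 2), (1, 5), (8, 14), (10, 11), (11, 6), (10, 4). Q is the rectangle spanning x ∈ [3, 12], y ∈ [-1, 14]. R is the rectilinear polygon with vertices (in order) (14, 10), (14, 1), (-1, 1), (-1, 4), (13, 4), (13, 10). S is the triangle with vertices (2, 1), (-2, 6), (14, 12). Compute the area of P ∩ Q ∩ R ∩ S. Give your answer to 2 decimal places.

2.36

The intersection is the polygon with vertices (3,4), (5.273,4), (3.132,2.038), (3,2).
By the shoelace formula its area is 2.36.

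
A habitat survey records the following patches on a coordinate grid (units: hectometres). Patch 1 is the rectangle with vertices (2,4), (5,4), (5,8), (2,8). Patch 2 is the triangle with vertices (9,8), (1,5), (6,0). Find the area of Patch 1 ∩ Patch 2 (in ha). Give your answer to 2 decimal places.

5.81

The intersection is the polygon with vertices (5,4), (2,4), (2,5.375), (5,6.5).
By the shoelace formula its area is 5.81.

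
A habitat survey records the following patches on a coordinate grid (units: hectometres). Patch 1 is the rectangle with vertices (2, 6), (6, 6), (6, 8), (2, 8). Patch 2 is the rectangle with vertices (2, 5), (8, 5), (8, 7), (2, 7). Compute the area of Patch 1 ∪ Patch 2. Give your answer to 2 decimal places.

By inclusion–exclusion:
Individual areas: |Patch 1| = 8, |Patch 2| = 12.
|Patch 1∩Patch 2|: x∈[2,6], y∈[6,7] → 4·1 = 4.
|Patch 1 ∪ Patch 2| = 20 − 4 = 16.00.

16.00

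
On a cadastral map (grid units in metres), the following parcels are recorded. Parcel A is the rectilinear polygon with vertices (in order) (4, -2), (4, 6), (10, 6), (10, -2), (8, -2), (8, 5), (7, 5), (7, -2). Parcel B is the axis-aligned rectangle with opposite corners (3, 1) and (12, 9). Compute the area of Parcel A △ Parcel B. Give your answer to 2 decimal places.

61.00

|Parcel A| = 41, |Parcel B| = 72, |Parcel A∩Parcel B| = 26.
|Parcel A △ Parcel B| = |Parcel A| + |Parcel B| − 2·|Parcel A∩Parcel B| = 41 + 72 − 52 = 61.00.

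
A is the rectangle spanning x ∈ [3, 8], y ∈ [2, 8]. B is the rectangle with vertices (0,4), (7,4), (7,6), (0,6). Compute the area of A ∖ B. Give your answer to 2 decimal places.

22.00

|A∩B|: x∈[3,7], y∈[4,6] → 4·2 = 8.
|A| = 30.
|A ∖ B| = |A| − |A∩B| = 30 − 8 = 22.00.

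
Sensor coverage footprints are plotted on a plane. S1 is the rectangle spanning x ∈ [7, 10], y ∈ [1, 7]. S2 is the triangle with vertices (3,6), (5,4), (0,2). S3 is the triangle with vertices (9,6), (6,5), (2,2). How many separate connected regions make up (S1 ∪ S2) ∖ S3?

2

(S1 ∪ S2) ∖ S3 splits into 2 disjoint pieces (area 17.5238, area 6.9286).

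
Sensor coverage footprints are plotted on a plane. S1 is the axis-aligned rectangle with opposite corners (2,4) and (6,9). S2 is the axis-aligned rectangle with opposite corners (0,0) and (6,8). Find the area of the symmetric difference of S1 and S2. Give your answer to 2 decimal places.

|S1∩S2|: x∈[2,6], y∈[4,8] → 4·4 = 16.
|S1 △ S2| = |S1| + |S2| − 2·|S1∩S2| = 20 + 48 − 32 = 36.00.

36.00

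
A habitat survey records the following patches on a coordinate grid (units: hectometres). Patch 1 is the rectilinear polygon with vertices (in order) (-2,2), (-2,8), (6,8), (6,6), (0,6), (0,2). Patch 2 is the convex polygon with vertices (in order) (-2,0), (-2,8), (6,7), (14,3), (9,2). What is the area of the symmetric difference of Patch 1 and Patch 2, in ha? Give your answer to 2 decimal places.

60.50

|Patch 1| = 24, |Patch 2| = 76.5, |Patch 1∩Patch 2| = 20.
|Patch 1 △ Patch 2| = |Patch 1| + |Patch 2| − 2·|Patch 1∩Patch 2| = 24 + 76.5 − 40 = 60.50.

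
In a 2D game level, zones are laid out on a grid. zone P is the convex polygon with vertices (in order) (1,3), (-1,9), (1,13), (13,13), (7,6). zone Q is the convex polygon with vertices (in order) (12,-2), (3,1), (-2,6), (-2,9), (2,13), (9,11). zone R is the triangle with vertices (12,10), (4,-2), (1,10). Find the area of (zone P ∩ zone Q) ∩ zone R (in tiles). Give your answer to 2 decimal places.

The region (zone P ∩ zone Q) ∩ zone R is the polygon with vertices (9.485,8.899), (7,6), (2.556,3.778), (1,10), (9.231,10).
By the shoelace formula its area is 33.75.

33.75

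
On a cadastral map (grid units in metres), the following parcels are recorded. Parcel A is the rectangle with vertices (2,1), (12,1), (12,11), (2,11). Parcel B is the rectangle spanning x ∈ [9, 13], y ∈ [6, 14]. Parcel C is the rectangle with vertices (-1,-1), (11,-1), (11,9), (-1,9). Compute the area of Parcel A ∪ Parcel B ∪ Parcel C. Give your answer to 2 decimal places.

By inclusion–exclusion:
Individual areas: |Parcel A| = 100, |Parcel B| = 32, |Parcel C| = 120.
|Parcel A∩Parcel B|: x∈[9,12], y∈[6,11] → 3·5 = 15.
|Parcel A∩Parcel C|: x∈[2,11], y∈[1,9] → 9·8 = 72.
|Parcel B∩Parcel C|: x∈[9,11], y∈[6,9] → 2·3 = 6.
|Parcel A∩Parcel B∩Parcel C| = 6.
|Parcel A ∪ Parcel B ∪ Parcel C| = 252 − 93 + 6 = 165.00.

165.00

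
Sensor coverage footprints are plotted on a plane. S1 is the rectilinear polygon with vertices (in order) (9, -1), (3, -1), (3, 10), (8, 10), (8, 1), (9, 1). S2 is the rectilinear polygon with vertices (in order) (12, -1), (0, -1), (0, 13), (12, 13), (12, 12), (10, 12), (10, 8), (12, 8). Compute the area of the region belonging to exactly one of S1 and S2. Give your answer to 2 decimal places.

|S1| = 57, |S2| = 160, |S1∩S2| = 57.
|S1 △ S2| = |S1| + |S2| − 2·|S1∩S2| = 57 + 160 − 114 = 103.00.

103.00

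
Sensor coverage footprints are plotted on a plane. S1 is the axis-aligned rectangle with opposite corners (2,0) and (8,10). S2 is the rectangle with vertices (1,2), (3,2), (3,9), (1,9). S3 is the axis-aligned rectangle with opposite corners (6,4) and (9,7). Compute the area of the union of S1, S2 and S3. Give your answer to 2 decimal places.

70.00

By inclusion–exclusion:
Individual areas: |S1| = 60, |S2| = 14, |S3| = 9.
|S1∩S2|: x∈[2,3], y∈[2,9] → 1·7 = 7.
|S1∩S3|: x∈[6,8], y∈[4,7] → 2·3 = 6.
|S2∩S3| = 0 (no overlap).
|S1∩S2∩S3| = 0.
|S1 ∪ S2 ∪ S3| = 83 − 13 + 0 = 70.00.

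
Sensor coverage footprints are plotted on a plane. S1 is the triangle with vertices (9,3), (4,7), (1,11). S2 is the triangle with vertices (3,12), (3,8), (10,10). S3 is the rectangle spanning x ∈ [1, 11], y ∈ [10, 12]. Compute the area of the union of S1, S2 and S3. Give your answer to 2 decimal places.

30.52

By inclusion–exclusion:
Individual areas: |S1| = 4, |S2| = 14, |S3| = 20.
|S1∩S2| = 0.3546.
|S1∩S3| = 0.125.
|S2∩S3| = 7.
|S1∩S2∩S3| = 0.
|S1 ∪ S2 ∪ S3| = 38 − 7.4796 + 0 = 30.52.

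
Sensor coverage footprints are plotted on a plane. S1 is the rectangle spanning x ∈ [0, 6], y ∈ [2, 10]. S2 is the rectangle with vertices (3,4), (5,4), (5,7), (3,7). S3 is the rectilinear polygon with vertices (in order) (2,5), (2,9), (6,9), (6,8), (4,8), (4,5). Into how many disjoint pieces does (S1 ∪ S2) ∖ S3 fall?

(S1 ∪ S2) ∖ S3 is a single connected region.

1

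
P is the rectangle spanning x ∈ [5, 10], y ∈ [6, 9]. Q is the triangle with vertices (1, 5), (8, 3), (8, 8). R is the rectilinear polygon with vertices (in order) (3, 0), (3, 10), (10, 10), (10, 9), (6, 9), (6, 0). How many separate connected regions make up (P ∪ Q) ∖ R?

2

(P ∪ Q) ∖ R splits into 2 disjoint pieces (area 17.4286, area 1.4286).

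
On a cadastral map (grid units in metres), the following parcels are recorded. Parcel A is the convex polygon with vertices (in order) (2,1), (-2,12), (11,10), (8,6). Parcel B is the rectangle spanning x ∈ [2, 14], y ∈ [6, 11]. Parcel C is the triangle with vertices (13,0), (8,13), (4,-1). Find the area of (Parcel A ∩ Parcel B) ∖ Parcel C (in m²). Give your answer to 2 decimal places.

|Parcel A ∩ Parcel B| = 35.75.
|(Parcel A ∩ Parcel B) ∩ Parcel C| = 11.0299.
|(Parcel A ∩ Parcel B) ∖ Parcel C| = 35.75 − 11.0299 = 24.72.

24.72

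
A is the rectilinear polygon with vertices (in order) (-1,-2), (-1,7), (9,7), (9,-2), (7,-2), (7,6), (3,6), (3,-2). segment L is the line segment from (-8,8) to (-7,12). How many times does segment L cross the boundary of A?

The segment lies entirely outside A and never meets its boundary.

0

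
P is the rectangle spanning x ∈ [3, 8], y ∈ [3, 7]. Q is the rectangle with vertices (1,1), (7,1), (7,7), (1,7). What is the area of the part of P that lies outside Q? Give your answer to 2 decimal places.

4.00

|P∩Q|: x∈[3,7], y∈[3,7] → 4·4 = 16.
|P| = 20.
|P ∖ Q| = |P| − |P∩Q| = 20 − 16 = 4.00.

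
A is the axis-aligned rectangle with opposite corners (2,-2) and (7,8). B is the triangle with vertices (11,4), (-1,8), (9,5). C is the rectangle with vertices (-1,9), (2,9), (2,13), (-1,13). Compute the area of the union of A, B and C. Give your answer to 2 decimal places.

63.08

By inclusion–exclusion:
Individual areas: |A| = 50, |B| = 2, |C| = 12.
|A∩B| = 0.9167.
|A∩C| = 0 (no overlap).
|B∩C| = 0.
|A∩B∩C| = 0.
|A ∪ B ∪ C| = 64 − 0.9167 + 0 = 63.08.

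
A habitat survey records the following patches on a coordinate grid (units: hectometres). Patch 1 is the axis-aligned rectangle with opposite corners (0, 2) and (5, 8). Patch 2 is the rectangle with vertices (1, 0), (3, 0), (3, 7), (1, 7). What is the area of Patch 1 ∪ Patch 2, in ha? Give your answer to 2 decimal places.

34.00

By inclusion–exclusion:
Individual areas: |Patch 1| = 30, |Patch 2| = 14.
|Patch 1∩Patch 2|: x∈[1,3], y∈[2,7] → 2·5 = 10.
|Patch 1 ∪ Patch 2| = 44 − 10 = 34.00.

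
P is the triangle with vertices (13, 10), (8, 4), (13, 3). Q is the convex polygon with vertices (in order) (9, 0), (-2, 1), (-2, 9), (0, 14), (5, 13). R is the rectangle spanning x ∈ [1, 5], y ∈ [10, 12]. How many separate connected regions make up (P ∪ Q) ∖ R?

(P ∪ Q) ∖ R splits into 2 disjoint pieces (area 17.5, area 103).

2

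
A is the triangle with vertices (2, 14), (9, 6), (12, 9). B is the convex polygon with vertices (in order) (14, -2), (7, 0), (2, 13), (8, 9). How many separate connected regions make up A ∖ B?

A ∖ B is a single connected region.

1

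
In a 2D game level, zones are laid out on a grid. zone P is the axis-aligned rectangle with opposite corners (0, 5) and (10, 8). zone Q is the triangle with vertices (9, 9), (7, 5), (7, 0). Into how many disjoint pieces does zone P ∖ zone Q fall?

zone P ∖ zone Q splits into 2 disjoint pieces (area 4.6667, area 23.25).

2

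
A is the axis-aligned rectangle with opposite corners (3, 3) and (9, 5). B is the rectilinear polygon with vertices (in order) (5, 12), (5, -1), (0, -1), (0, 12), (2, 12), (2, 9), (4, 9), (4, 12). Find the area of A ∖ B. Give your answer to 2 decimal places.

|A| = 12, |A∩B| = 4.
|A ∖ B| = |A| − |A∩B| = 12 − 4 = 8.00.

8.00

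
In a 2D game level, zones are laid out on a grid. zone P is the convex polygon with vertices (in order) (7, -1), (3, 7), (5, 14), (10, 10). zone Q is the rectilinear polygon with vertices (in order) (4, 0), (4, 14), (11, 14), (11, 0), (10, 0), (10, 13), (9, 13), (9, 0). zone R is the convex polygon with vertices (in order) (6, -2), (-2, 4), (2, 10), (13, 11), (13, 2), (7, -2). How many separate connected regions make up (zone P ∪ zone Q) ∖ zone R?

(zone P ∪ zone Q) ∖ zone R splits into 2 disjoint pieces (area 22.2117, area 0.3333).

2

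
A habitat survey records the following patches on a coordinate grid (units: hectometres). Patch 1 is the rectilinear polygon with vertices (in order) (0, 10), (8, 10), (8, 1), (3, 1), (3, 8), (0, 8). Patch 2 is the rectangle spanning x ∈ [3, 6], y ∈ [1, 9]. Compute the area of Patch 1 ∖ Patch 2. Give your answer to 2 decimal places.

27.00

|Patch 1| = 51, |Patch 1∩Patch 2| = 24.
|Patch 1 ∖ Patch 2| = |Patch 1| − |Patch 1∩Patch 2| = 51 − 24 = 27.00.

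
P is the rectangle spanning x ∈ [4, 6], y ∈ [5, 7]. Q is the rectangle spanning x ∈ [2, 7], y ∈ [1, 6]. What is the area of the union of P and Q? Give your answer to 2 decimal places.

27.00

By inclusion–exclusion:
Individual areas: |P| = 4, |Q| = 25.
|P∩Q|: x∈[4,6], y∈[5,6] → 2·1 = 2.
|P ∪ Q| = 29 − 2 = 27.00.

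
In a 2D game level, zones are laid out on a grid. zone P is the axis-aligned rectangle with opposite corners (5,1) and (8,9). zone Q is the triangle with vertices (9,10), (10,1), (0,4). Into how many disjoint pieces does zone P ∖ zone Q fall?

zone P ∖ zone Q splits into 2 disjoint pieces (area 3.15, area 2.0833).

2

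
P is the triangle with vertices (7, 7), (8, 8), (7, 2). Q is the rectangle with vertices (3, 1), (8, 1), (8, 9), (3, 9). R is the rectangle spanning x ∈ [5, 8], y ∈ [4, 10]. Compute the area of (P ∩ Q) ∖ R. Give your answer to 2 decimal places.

0.33

|P ∩ Q| = 2.5.
|(P ∩ Q) ∩ R| = 2.1667.
|(P ∩ Q) ∖ R| = 2.5 − 2.1667 = 0.33.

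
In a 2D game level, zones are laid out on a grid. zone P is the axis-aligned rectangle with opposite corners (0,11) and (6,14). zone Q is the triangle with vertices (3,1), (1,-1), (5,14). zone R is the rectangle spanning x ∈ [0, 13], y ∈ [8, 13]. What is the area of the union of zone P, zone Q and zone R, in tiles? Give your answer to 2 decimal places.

79.97

By inclusion–exclusion:
Individual areas: |zone P| = 18, |zone Q| = 11, |zone R| = 65.
|zone P∩zone Q| = 0.5077.
|zone P∩zone R|: x∈[0,6], y∈[11,13] → 6·2 = 12.
|zone Q∩zone R| = 1.9744.
|zone P∩zone Q∩zone R| = 0.4513.
|zone P ∪ zone Q ∪ zone R| = 94 − 14.4821 + 0.4513 = 79.97.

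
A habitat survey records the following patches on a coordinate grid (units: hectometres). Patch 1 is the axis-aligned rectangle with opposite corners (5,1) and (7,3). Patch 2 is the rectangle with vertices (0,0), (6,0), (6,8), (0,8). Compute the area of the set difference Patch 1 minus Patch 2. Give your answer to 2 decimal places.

2.00

|Patch 1∩Patch 2|: x∈[5,6], y∈[1,3] → 1·2 = 2.
|Patch 1| = 4.
|Patch 1 ∖ Patch 2| = |Patch 1| − |Patch 1∩Patch 2| = 4 − 2 = 2.00.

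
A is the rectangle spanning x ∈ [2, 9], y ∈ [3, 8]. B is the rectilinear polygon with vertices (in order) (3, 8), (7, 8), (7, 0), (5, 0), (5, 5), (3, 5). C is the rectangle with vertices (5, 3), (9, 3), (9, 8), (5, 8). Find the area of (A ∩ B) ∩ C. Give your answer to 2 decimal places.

The region (A ∩ B) ∩ C is the polygon with vertices (7,3), (5,3), (5,5), (5,8), (7,8).
By the shoelace formula its area is 10.00.

10.00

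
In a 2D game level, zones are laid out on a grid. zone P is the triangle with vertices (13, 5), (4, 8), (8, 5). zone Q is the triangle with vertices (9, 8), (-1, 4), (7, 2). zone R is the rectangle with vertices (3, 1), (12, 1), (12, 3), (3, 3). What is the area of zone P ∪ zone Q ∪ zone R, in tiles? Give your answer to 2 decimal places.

46.57

By inclusion–exclusion:
Individual areas: |zone P| = 7.5, |zone Q| = 26, |zone R| = 18.
|zone P∩zone Q| = 2.7619.
|zone P∩zone R| = 0.
|zone Q∩zone R| = 2.1667.
|zone P∩zone Q∩zone R| = 0.
|zone P ∪ zone Q ∪ zone R| = 51.5 − 4.9285 + 0 = 46.57.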